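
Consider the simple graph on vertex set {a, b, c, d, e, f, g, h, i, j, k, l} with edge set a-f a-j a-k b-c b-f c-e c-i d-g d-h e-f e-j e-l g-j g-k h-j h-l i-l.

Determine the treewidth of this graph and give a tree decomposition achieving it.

Each bag holds 4 vertices, so the decomposition has width 3, which upper-bounds the treewidth. For the lower bound: the 4 vertex sets {b,c,i}, {l}, {e}, {a,f,h,j} are disjoint, each induces a connected subgraph, and every pair is joined by at least one edge of G. Contracting each set to a single vertex therefore yields K_{4} as a minor, and since treewidth is minor-monotone, tw(G) ≥ tw(K_{4}) = 3. Therefore the treewidth is 3.

Treewidth 3.
Bags: B1 = {b, c, i, l}  B2 = {b, c, e, l}  B3 = {b, e, f, l}  B4 = {e, f, h, l}  B5 = {e, f, h, j}  B6 = {a, f, h, j}  B7 = {a, d, h, j}  B8 = {a, d, g, j}  B9 = {a, d, g, k}
Tree: B1–B2, B2–B3, B3–B4, B4–B5, B5–B6, B6–B7, B7–B8, B8–B9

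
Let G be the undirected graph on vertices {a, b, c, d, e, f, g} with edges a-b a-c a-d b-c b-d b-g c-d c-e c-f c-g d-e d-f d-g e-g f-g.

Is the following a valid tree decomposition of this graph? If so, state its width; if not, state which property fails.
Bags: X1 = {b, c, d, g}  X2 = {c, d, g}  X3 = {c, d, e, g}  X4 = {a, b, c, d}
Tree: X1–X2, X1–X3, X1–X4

No — vertex f appears in no bag.

A tree decomposition must satisfy three properties: every vertex lies in some bag; for every edge, both endpoints lie together in some bag; and for every vertex, the bags containing it form a connected subtree. Here vertex f appears in no bag, so the decomposition is invalid.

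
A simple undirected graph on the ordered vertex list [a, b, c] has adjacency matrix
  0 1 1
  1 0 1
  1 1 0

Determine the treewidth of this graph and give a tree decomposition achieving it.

Treewidth 2.
One optimal decomposition is:
Bags: B1 = {a, b, c}
Tree: (single bag)

A single bag containing all 3 vertices is trivially a valid decomposition of width 2. On the other hand G contains the 3-clique {a, b, c}. A clique must lie in a single bag of any decomposition, so no decomposition can have width below 2. Therefore the treewidth is 2.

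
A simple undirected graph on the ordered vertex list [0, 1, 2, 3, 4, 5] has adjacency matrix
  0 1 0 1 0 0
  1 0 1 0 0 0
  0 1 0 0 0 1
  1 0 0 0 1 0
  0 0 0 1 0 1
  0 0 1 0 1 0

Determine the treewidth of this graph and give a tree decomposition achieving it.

Treewidth 2.
One optimal decomposition is:
Bags: B1 = {0, 3, 4}  B2 = {0, 4, 5}  B3 = {0, 2, 5}  B4 = {0, 1, 2}
Tree: B1–B2, B2–B3, B3–B4

Every bag has size at most 3, so the width is 3 − 1 = 2 and tw(G) ≤ 2. Since 0–3–4–5–2–1–0 is a cycle in G, G is not acyclic. Forests are exactly the graphs of treewidth ≤ 1, so tw(G) ≥ 2. Hence tw(G) = 2 exactly.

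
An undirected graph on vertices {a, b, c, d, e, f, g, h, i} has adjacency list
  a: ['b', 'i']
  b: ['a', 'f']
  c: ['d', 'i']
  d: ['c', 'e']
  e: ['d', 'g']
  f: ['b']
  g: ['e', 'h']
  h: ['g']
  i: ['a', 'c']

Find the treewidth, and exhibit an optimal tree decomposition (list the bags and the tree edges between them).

Treewidth 1.
One optimal decomposition is:
Bags: B1 = {b, f}  B2 = {a, b}  B3 = {a, i}  B4 = {c, i}  B5 = {c, d}  B6 = {d, e}  B7 = {e, g}  B8 = {g, h}
Tree: B1–B2, B2–B3, B3–B4, B4–B5, B5–B6, B6–B7, B7–B8

The largest bag has 2 vertices, giving width 1; this decomposition certifies tw(G) ≤ 1. Any graph with an edge has treewidth ≥ 1, and G has the edge f–b. Therefore the treewidth is 1.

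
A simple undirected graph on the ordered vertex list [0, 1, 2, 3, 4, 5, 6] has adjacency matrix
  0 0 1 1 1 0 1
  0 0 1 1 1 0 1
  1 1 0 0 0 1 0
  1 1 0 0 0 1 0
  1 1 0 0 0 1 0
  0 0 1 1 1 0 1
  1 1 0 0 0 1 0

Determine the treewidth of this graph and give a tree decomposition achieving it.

Treewidth 3.
One optimal decomposition is:
Bags: B1 = {0, 1, 2, 5}  B2 = {0, 1, 3, 5}  B3 = {0, 1, 5, 6}  B4 = {0, 1, 4, 5}
Tree: B1–B2, B2–B3, B3–B4

The largest bag has 4 vertices, giving width 3; this decomposition certifies tw(G) ≤ 3. For the lower bound: the 4 vertex sets {0,2}, {3,5}, {1}, {6} are disjoint, each induces a connected subgraph, and every pair is joined by at least one edge of G. Contracting each set to a single vertex therefore yields K_{4} as a minor, and since treewidth is minor-monotone, tw(G) ≥ tw(K_{4}) = 3. Hence tw(G) = 3 exactly.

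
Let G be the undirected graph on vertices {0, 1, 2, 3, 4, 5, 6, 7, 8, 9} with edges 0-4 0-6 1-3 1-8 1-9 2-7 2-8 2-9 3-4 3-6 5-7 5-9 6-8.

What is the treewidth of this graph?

A width-2 tree decomposition is:
Bags: B1 = {0, 3, 4}  B2 = {0, 3, 6}  B3 = {1, 3, 6}  B4 = {1, 6, 8}  B5 = {1, 8, 9}  B6 = {2, 8, 9}  B7 = {2, 5, 9}  B8 = {2, 5, 7}
Tree: B1–B2, B2–B3, B3–B4, B4–B5, B5–B6, B6–B7, B7–B8
Every bag has size at most 3, so the width is 3 − 1 = 2 and tw(G) ≤ 2. The edges 4–0–6–3–4 form a cycle, so G is not a tree and its treewidth is at least 2. Therefore the treewidth is 2.

2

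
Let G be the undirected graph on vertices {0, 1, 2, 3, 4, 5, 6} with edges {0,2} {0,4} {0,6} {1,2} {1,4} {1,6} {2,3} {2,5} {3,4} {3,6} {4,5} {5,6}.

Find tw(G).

A width-3 tree decomposition is:
Bags: B1 = {2, 4, 5, 6}  B2 = {1, 2, 4, 6}  B3 = {0, 2, 4, 6}  B4 = {2, 3, 4, 6}
Tree: B1–B2, B2–B3, B3–B4
The largest bag has 4 vertices, giving width 3; this decomposition certifies tw(G) ≤ 3. For the lower bound: the 4 vertex sets {4,5}, {1,6}, {2}, {0} are disjoint, each induces a connected subgraph, and every pair is joined by at least one edge of G. Contracting each set to a single vertex therefore yields K_{4} as a minor, and since treewidth is minor-monotone, tw(G) ≥ tw(K_{4}) = 3. The upper and lower bounds meet at 3, so that is the treewidth.

3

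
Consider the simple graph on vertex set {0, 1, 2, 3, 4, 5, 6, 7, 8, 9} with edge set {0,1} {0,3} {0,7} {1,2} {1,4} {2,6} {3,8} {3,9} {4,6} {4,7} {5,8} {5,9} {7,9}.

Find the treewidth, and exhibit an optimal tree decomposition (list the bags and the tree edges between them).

Treewidth 2.
One such decomposition:
Bags: B1 = {5, 8, 9}  B2 = {3, 8, 9}  B3 = {3, 7, 9}  B4 = {0, 3, 7}  B5 = {0, 4, 7}  B6 = {0, 1, 4}  B7 = {1, 4, 6}  B8 = {1, 2, 6}
Tree: B1–B2, B2–B3, B3–B4, B4–B5, B5–B6, B6–B7, B7–B8

Every bag has size at most 3, so the width is 3 − 1 = 2 and tw(G) ≤ 2. The edges 5–8–3–9–5 form a cycle, so G is not a tree and its treewidth is at least 2. Combining the bounds, tw(G) = 2.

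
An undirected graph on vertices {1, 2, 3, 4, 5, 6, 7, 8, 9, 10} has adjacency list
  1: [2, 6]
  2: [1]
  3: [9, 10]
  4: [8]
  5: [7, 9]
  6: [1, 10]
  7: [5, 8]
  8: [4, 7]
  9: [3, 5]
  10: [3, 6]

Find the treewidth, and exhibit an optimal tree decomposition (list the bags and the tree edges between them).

The largest bag has 2 vertices, giving width 1; this decomposition certifies tw(G) ≤ 1. Any graph with an edge has treewidth ≥ 1, and G has the edge 2–1. Hence tw(G) = 1 exactly.

Treewidth 1.
One such decomposition:
Bags: B1 = {1, 2}  B2 = {1, 6}  B3 = {6, 10}  B4 = {3, 10}  B5 = {3, 9}  B6 = {5, 9}  B7 = {5, 7}  B8 = {7, 8}  B9 = {4, 8}
Tree: B1–B2, B2–B3, B3–B4, B4–B5, B5–B6, B6–B7, B7–B8, B8–B9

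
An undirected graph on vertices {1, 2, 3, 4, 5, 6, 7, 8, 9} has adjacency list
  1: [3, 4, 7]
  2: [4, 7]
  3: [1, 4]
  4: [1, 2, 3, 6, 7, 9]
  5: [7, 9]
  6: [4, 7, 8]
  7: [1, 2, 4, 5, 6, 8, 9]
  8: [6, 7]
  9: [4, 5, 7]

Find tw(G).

A width-2 tree decomposition is:
Bags: B1 = {4, 7, 9}  B2 = {1, 4, 7}  B3 = {4, 6, 7}  B4 = {6, 7, 8}  B5 = {1, 3, 4}  B6 = {5, 7, 9}  B7 = {2, 4, 7}
Tree: B1–B2, B1–B3, B3–B4, B2–B5, B1–B6, B2–B7
Each bag holds 3 vertices, so the decomposition has width 2, which upper-bounds the treewidth. For the lower bound, the 3 vertices {1, 3, 4} are pairwise adjacent, and any tree decomposition puts a clique entirely inside one bag — forcing width ≥ 2. The upper and lower bounds meet at 2, so that is the treewidth.

2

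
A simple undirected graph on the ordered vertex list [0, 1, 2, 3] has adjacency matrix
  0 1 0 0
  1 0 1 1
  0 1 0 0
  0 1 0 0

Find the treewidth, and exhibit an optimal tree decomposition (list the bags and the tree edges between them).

The largest bag has 2 vertices, giving width 1; this decomposition certifies tw(G) ≤ 1. Since G has at least one edge (e.g. 2–1), it is not an edgeless graph, so tw(G) ≥ 1. Combining the bounds, tw(G) = 1.

Treewidth 1.
One optimal decomposition is:
Bags: B1 = {1, 2}  B2 = {0, 1}  B3 = {1, 3}
Tree: B1–B2, B2–B3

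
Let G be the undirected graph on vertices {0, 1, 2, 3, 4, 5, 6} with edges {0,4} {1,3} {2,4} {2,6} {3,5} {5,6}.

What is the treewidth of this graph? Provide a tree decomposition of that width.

Treewidth 1.
Bags: B1 = {1, 3}  B2 = {3, 5}  B3 = {5, 6}  B4 = {2, 6}  B5 = {2, 4}  B6 = {0, 4}
Tree: B1–B2, B2–B3, B3–B4, B4–B5, B5–B6

Every bag has size at most 2, so the width is 2 − 1 = 1 and tw(G) ≤ 1. Any graph with an edge has treewidth ≥ 1, and G has the edge 1–3. The upper and lower bounds meet at 1, so that is the treewidth.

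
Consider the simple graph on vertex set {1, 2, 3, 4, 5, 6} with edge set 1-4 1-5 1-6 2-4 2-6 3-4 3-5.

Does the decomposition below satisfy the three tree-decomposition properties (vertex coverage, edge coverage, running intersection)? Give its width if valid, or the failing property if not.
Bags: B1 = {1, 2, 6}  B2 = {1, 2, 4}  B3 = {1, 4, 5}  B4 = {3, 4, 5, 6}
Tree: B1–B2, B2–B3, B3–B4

A tree decomposition must satisfy three properties: every vertex lies in some bag; for every edge, both endpoints lie together in some bag; and for every vertex, the bags containing it form a connected subtree. Here bags containing vertex 6 are not connected in the tree, so the decomposition is invalid.

No — bags containing vertex 6 are not connected in the tree.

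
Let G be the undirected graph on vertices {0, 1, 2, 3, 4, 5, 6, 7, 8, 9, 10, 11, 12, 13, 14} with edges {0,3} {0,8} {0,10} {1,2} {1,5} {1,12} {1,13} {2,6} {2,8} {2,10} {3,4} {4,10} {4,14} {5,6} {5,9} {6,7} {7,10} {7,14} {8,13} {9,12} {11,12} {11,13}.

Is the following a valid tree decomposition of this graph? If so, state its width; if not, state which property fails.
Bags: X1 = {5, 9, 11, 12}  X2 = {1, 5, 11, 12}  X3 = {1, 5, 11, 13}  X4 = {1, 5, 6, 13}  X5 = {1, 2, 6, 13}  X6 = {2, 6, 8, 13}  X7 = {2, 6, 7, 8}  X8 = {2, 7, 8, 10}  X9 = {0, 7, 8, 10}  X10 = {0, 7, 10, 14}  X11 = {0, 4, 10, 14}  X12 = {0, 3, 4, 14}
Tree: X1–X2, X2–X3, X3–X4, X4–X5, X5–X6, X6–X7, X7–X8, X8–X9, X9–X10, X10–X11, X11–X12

Yes; width 3.

Checking the three conditions: (i) the bags cover all of {0, 1, 2, 3, 4, 5, 6, 7, 8, 9, 10, 11, 12, 13, 14}; (ii) for each edge, some bag contains both endpoints; (iii) the bags containing any fixed vertex form a subtree. All hold, so the decomposition is valid with width 4 − 1 = 3.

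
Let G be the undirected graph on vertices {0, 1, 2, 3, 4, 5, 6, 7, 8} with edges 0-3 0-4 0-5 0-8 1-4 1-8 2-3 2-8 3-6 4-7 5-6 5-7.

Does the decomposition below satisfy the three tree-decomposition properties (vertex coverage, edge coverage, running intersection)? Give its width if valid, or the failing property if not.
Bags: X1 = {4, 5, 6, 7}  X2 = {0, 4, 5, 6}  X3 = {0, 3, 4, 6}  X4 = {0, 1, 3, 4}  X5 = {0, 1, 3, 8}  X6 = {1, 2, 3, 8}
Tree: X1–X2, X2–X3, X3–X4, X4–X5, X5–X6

Yes; width 3.

Vertex coverage: the bags together contain {0, 1, 2, 3, 4, 5, 6, 7, 8}, the full vertex set. Edge coverage: each edge of G has both endpoints in at least one bag. Running intersection: for every vertex, the bags containing it form a connected subtree. All three properties hold, so this is a valid tree decomposition of width max|bag| − 1 = 3, and hence tw(G) ≤ 3.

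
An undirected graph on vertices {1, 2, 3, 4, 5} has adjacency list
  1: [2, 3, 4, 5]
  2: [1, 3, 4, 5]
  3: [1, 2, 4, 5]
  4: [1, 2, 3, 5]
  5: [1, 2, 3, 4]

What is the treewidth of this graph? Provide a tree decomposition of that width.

With just one bag of size 5, the width is 5 − 1 = 4, so tw(G) ≤ 4. On the other hand G contains the 5-clique {1, 2, 3, 4, 5}. A clique must lie in a single bag of any decomposition, so no decomposition can have width below 4. The upper and lower bounds meet at 4, so that is the treewidth.

Treewidth 4.
Bags: B1 = {1, 2, 3, 4, 5}
Tree: (single bag)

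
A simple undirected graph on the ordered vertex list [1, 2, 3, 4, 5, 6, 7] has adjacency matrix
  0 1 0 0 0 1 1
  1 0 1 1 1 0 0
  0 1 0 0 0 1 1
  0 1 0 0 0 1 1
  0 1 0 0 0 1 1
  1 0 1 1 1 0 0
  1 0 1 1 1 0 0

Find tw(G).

A width-3 tree decomposition is:
Bags: B1 = {2, 4, 6, 7}  B2 = {1, 2, 6, 7}  B3 = {2, 3, 6, 7}  B4 = {2, 5, 6, 7}
Tree: B1–B2, B2–B3, B3–B4
The largest bag has 4 vertices, giving width 3; this decomposition certifies tw(G) ≤ 3. For the lower bound: the 4 vertex sets {4,6}, {1,7}, {2}, {3} are disjoint, each induces a connected subgraph, and every pair is joined by at least one edge of G. Contracting each set to a single vertex therefore yields K_{4} as a minor, and since treewidth is minor-monotone, tw(G) ≥ tw(K_{4}) = 3. Combining the bounds, tw(G) = 3.

3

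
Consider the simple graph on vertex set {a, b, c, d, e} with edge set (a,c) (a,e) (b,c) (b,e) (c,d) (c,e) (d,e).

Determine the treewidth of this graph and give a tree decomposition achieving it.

Every bag has size at most 3, so the width is 3 − 1 = 2 and tw(G) ≤ 2. For the lower bound, the 3 vertices {c, d, e} are pairwise adjacent, and any tree decomposition puts a clique entirely inside one bag — forcing width ≥ 2. Hence tw(G) = 2 exactly.

Treewidth 2.
One optimal decomposition is:
Bags: B1 = {a, c, e}  B2 = {b, c, e}  B3 = {c, d, e}
Tree: B1–B2, B2–B3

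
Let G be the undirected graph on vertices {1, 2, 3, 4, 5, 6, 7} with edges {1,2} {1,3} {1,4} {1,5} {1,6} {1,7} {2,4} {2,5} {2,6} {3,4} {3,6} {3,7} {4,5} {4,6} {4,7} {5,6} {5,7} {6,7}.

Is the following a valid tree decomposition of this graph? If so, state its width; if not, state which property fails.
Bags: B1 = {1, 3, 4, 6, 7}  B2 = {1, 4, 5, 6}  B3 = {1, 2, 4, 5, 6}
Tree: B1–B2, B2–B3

A tree decomposition must satisfy three properties: every vertex lies in some bag; for every edge, both endpoints lie together in some bag; and for every vertex, the bags containing it form a connected subtree. Here edge (7,5) lies in no bag, so the decomposition is invalid.

No — edge (7,5) lies in no bag.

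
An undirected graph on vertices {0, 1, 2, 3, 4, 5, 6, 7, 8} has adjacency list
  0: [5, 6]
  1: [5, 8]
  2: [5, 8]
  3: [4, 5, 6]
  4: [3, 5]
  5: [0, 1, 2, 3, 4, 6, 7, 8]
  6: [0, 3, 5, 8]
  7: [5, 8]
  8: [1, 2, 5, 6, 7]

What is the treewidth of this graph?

2

A width-2 tree decomposition is:
Bags: B1 = {5, 7, 8}  B2 = {5, 6, 8}  B3 = {3, 5, 6}  B4 = {0, 5, 6}  B5 = {2, 5, 8}  B6 = {1, 5, 8}  B7 = {3, 4, 5}
Tree: B1–B2, B2–B3, B3–B4, B2–B5, B2–B6, B3–B7
Every bag has size at most 3, so the width is 3 − 1 = 2 and tw(G) ≤ 2. For the lower bound, the 3 vertices {0, 5, 6} are pairwise adjacent, and any tree decomposition puts a clique entirely inside one bag — forcing width ≥ 2. The upper and lower bounds meet at 2, so that is the treewidth.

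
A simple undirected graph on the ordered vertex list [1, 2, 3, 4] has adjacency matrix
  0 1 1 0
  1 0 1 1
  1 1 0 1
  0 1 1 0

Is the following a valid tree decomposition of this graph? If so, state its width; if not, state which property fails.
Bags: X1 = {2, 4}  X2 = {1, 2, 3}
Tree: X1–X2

A tree decomposition must satisfy three properties: every vertex lies in some bag; for every edge, both endpoints lie together in some bag; and for every vertex, the bags containing it form a connected subtree. Here edge (3,4) lies in no bag, so the decomposition is invalid.

No — edge (3,4) lies in no bag.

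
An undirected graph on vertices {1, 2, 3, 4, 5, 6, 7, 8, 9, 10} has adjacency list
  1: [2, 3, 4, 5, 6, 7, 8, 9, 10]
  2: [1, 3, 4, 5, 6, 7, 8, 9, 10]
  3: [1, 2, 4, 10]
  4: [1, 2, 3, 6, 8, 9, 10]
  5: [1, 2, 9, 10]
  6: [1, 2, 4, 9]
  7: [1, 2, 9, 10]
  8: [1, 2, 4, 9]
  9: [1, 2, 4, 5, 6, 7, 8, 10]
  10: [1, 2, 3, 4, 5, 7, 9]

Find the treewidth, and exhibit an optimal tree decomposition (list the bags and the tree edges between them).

Every bag has size at most 5, so the width is 5 − 1 = 4 and tw(G) ≤ 4. For the lower bound, the 5 vertices {1, 2, 4, 8, 9} are pairwise adjacent, and any tree decomposition puts a clique entirely inside one bag — forcing width ≥ 4. Combining the bounds, tw(G) = 4.

Treewidth 4.
Bags: B1 = {1, 2, 4, 6, 9}  B2 = {1, 2, 4, 9, 10}  B3 = {1, 2, 7, 9, 10}  B4 = {1, 2, 3, 4, 10}  B5 = {1, 2, 4, 8, 9}  B6 = {1, 2, 5, 9, 10}
Tree: B1–B2, B2–B3, B2–B4, B2–B5, B2–B6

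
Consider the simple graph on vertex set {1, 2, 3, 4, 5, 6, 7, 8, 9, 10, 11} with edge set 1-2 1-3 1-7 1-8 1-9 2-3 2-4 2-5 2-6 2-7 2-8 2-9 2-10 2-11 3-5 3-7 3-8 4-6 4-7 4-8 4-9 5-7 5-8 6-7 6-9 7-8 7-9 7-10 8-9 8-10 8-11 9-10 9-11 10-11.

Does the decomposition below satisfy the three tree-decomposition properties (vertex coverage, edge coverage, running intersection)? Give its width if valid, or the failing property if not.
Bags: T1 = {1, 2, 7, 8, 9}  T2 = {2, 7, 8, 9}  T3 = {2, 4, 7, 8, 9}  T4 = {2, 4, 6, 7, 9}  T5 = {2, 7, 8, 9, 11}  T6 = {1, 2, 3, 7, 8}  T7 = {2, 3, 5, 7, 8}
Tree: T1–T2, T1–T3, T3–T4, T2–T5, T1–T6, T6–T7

No — vertex 10 appears in no bag.

A tree decomposition must satisfy three properties: every vertex lies in some bag; for every edge, both endpoints lie together in some bag; and for every vertex, the bags containing it form a connected subtree. Here vertex 10 appears in no bag, so the decomposition is invalid.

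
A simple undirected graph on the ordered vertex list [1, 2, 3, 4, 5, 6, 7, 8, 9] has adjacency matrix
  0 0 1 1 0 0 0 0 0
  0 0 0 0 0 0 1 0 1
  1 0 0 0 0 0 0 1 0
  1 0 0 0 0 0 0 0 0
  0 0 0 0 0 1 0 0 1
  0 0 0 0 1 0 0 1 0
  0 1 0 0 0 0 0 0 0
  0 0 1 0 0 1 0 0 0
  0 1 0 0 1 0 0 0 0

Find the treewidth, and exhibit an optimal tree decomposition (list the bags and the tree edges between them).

Treewidth 1.
Bags: B1 = {2, 7}  B2 = {2, 9}  B3 = {5, 9}  B4 = {5, 6}  B5 = {6, 8}  B6 = {3, 8}  B7 = {1, 3}  B8 = {1, 4}
Tree: B1–B2, B2–B3, B3–B4, B4–B5, B5–B6, B6–B7, B7–B8

Each bag holds 2 vertices, so the decomposition has width 1, which upper-bounds the treewidth. G has an edge, so its treewidth is at least 1. Combining the bounds, tw(G) = 1.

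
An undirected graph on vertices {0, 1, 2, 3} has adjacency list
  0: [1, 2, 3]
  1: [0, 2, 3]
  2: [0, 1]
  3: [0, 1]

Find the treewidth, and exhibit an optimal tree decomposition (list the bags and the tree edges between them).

Every bag has size at most 3, so the width is 3 − 1 = 2 and tw(G) ≤ 2. For the lower bound, the 3 vertices {0, 1, 2} are pairwise adjacent, and any tree decomposition puts a clique entirely inside one bag — forcing width ≥ 2. The upper and lower bounds meet at 2, so that is the treewidth.

Treewidth 2.
One optimal decomposition is:
Bags: B1 = {0, 1, 3}  B2 = {0, 1, 2}
Tree: B1–B2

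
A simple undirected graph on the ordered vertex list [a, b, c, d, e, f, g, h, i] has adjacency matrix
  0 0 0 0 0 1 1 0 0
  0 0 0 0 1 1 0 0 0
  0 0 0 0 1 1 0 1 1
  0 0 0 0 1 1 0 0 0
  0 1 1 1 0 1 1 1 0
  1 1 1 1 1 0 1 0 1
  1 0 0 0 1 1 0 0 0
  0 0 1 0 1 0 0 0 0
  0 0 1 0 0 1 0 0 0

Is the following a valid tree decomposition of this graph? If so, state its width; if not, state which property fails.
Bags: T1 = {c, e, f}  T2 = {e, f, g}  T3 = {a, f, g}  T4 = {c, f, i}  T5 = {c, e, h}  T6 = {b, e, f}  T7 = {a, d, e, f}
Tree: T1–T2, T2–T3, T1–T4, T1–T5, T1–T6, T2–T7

No — bags containing vertex a are not connected in the tree.

A tree decomposition must satisfy three properties: every vertex lies in some bag; for every edge, both endpoints lie together in some bag; and for every vertex, the bags containing it form a connected subtree. Here bags containing vertex a are not connected in the tree, so the decomposition is invalid.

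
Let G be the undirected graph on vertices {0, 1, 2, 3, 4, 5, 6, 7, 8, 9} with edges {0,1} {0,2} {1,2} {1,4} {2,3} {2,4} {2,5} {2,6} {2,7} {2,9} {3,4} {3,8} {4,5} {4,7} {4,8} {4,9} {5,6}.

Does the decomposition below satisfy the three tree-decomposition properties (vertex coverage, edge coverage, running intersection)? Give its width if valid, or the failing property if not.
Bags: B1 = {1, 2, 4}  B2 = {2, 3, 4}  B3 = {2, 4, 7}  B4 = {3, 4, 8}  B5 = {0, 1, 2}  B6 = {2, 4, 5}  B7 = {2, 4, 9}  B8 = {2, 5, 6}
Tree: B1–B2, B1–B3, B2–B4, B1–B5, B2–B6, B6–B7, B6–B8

Yes; width 2.

Vertex coverage: the bags together contain {0, 1, 2, 3, 4, 5, 6, 7, 8, 9}, the full vertex set. Edge coverage: each edge of G has both endpoints in at least one bag. Running intersection: for every vertex, the bags containing it form a connected subtree. All three properties hold, so this is a valid tree decomposition of width max|bag| − 1 = 2, and hence tw(G) ≤ 2.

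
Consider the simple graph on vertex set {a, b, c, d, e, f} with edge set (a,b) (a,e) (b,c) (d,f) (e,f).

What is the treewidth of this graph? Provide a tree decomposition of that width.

The largest bag has 2 vertices, giving width 1; this decomposition certifies tw(G) ≤ 1. Any graph with an edge has treewidth ≥ 1, and G has the edge d–f. Hence tw(G) = 1 exactly.

Treewidth 1.
One such decomposition:
Bags: B1 = {d, f}  B2 = {e, f}  B3 = {a, e}  B4 = {a, b}  B5 = {b, c}
Tree: B1–B2, B2–B3, B3–B4, B4–B5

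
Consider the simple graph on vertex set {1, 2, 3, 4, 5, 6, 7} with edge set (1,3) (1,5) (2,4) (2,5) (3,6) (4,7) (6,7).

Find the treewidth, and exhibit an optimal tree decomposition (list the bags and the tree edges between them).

Each bag holds 3 vertices, so the decomposition has width 2, which upper-bounds the treewidth. Since 7–4–2–5–1–3–6–7 is a cycle in G, G is not acyclic. Forests are exactly the graphs of treewidth ≤ 1, so tw(G) ≥ 2. Therefore the treewidth is 2.

Treewidth 2.
Bags: B1 = {2, 4, 7}  B2 = {2, 5, 7}  B3 = {1, 5, 7}  B4 = {1, 3, 7}  B5 = {3, 6, 7}
Tree: B1–B2, B2–B3, B3–B4, B4–B5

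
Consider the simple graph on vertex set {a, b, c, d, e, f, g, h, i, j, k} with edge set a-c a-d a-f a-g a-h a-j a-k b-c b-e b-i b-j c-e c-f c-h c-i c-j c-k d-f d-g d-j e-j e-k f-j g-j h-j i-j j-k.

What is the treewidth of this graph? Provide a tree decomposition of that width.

Treewidth 3.
Bags: B1 = {a, c, j, k}  B2 = {a, c, f, j}  B3 = {a, d, f, j}  B4 = {a, c, h, j}  B5 = {c, e, j, k}  B6 = {a, d, g, j}  B7 = {b, c, e, j}  B8 = {b, c, i, j}
Tree: B1–B2, B2–B3, B1–B4, B1–B5, B3–B6, B5–B7, B7–B8

Every bag has size at most 4, so the width is 4 − 1 = 3 and tw(G) ≤ 3. On the other hand G contains the 4-clique {a, d, g, j}. A clique must lie in a single bag of any decomposition, so no decomposition can have width below 3. Hence tw(G) = 3 exactly.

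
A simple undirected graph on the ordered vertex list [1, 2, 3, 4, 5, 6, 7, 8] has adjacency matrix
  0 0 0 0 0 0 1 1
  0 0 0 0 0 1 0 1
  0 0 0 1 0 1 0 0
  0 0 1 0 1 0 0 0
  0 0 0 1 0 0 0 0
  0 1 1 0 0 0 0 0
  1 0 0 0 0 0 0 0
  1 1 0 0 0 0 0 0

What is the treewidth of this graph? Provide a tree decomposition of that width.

Treewidth 1.
Bags: B1 = {4, 5}  B2 = {3, 4}  B3 = {3, 6}  B4 = {2, 6}  B5 = {2, 8}  B6 = {1, 8}  B7 = {1, 7}
Tree: B1–B2, B2–B3, B3–B4, B4–B5, B5–B6, B6–B7

Every bag has size at most 2, so the width is 2 − 1 = 1 and tw(G) ≤ 1. Any graph with an edge has treewidth ≥ 1, and G has the edge 5–4. Therefore the treewidth is 1.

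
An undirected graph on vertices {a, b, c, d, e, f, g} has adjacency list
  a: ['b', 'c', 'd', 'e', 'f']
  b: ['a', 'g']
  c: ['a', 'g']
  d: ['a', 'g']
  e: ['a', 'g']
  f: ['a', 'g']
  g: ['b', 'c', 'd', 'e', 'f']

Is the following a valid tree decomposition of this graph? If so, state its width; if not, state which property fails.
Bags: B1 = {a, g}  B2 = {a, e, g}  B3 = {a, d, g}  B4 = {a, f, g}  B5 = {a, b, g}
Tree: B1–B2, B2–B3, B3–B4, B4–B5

No — vertex c appears in no bag.

A tree decomposition must satisfy three properties: every vertex lies in some bag; for every edge, both endpoints lie together in some bag; and for every vertex, the bags containing it form a connected subtree. Here vertex c appears in no bag, so the decomposition is invalid.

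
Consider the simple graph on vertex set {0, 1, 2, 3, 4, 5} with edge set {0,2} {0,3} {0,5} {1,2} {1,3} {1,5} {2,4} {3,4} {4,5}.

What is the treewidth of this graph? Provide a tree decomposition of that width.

Treewidth 3.
One optimal decomposition is:
Bags: B1 = {0, 1, 2, 4}  B2 = {0, 1, 4, 5}  B3 = {0, 1, 3, 4}
Tree: B1–B2, B2–B3

Every bag has size at most 4, so the width is 4 − 1 = 3 and tw(G) ≤ 3. For the lower bound: the 4 vertex sets {0,2}, {1,5}, {4}, {3} are disjoint, each induces a connected subgraph, and every pair is joined by at least one edge of G. Contracting each set to a single vertex therefore yields K_{4} as a minor, and since treewidth is minor-monotone, tw(G) ≥ tw(K_{4}) = 3. Combining the bounds, tw(G) = 3.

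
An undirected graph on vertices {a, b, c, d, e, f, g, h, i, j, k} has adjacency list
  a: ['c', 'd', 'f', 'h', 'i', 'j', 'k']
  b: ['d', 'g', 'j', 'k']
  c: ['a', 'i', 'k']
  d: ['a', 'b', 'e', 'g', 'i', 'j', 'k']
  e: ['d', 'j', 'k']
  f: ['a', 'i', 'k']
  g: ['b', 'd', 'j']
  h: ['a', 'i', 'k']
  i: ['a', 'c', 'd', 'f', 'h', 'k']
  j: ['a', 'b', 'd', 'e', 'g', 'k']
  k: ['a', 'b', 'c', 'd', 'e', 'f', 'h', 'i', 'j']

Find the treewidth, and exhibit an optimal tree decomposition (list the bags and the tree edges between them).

Treewidth 3.
Bags: B1 = {a, d, j, k}  B2 = {a, d, i, k}  B3 = {a, c, i, k}  B4 = {a, f, i, k}  B5 = {b, d, j, k}  B6 = {b, d, g, j}  B7 = {a, h, i, k}  B8 = {d, e, j, k}
Tree: B1–B2, B2–B3, B2–B4, B1–B5, B5–B6, B3–B7, B5–B8

The largest bag has 4 vertices, giving width 3; this decomposition certifies tw(G) ≤ 3. Conversely, {b, d, g, j} is a clique of size 4, and the vertices of any clique must share a bag in every tree decomposition; so some bag has ≥ 4 vertices and tw(G) ≥ 3. Hence tw(G) = 3 exactly.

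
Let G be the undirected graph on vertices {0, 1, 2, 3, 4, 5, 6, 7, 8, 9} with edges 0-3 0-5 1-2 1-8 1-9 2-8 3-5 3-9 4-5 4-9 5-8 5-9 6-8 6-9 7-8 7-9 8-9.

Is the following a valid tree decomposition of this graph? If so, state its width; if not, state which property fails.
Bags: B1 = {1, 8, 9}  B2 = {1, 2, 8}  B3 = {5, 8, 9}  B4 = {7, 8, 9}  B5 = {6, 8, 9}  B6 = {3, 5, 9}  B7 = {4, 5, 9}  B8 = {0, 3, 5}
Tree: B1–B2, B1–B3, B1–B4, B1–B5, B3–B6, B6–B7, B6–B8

Every vertex of G appears in some bag (union = {0, 1, 2, 3, 4, 5, 6, 7, 8, 9}); every edge is covered by a bag; and for each vertex v the set of bags containing v is connected in the bag tree. The decomposition is therefore valid. The largest bag has 3 vertices, so the width is 2.

Yes; width 2.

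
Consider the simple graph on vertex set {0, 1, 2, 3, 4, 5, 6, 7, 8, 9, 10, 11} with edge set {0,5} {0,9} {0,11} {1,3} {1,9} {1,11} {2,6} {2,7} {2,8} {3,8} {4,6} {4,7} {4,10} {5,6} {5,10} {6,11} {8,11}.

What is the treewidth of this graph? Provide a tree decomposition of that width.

The largest bag has 4 vertices, giving width 3; this decomposition certifies tw(G) ≤ 3. For the lower bound: the 4 vertex sets {1,3,9}, {0}, {11}, {2,5,6,8} are disjoint, each induces a connected subgraph, and every pair is joined by at least one edge of G. Contracting each set to a single vertex therefore yields K_{4} as a minor, and since treewidth is minor-monotone, tw(G) ≥ tw(K_{4}) = 3. Combining the bounds, tw(G) = 3.

Treewidth 3.
One such decomposition:
Bags: B1 = {0, 1, 3, 9}  B2 = {0, 1, 3, 11}  B3 = {0, 3, 8, 11}  B4 = {0, 5, 8, 11}  B5 = {5, 6, 8, 11}  B6 = {2, 5, 6, 8}  B7 = {2, 5, 6, 10}  B8 = {2, 4, 6, 10}  B9 = {2, 4, 7, 10}
Tree: B1–B2, B2–B3, B3–B4, B4–B5, B5–B6, B6–B7, B7–B8, B8–B9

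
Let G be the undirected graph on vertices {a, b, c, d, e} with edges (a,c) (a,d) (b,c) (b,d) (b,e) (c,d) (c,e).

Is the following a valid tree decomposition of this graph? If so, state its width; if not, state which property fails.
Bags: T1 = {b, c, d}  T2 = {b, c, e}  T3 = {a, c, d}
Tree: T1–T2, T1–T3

Checking the three conditions: (i) the bags cover all of {a, b, c, d, e}; (ii) for each edge, some bag contains both endpoints; (iii) the bags containing any fixed vertex form a subtree. All hold, so the decomposition is valid with width 3 − 1 = 2.

Yes; width 2.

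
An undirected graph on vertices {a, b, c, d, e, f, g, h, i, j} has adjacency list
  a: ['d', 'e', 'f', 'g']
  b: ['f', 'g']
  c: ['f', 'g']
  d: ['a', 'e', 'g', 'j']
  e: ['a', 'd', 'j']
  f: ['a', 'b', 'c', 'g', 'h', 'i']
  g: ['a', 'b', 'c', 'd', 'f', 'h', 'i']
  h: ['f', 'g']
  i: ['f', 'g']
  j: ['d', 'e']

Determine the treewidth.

A width-2 tree decomposition is:
Bags: B1 = {a, f, g}  B2 = {f, g, h}  B3 = {f, g, i}  B4 = {c, f, g}  B5 = {b, f, g}  B6 = {a, d, g}  B7 = {a, d, e}  B8 = {d, e, j}
Tree: B1–B2, B1–B3, B1–B4, B2–B5, B1–B6, B6–B7, B7–B8
Every bag has size at most 3, so the width is 3 − 1 = 2 and tw(G) ≤ 2. Conversely, {a, d, g} is a clique of size 3, and the vertices of any clique must share a bag in every tree decomposition; so some bag has ≥ 3 vertices and tw(G) ≥ 2. Combining the bounds, tw(G) = 2.

2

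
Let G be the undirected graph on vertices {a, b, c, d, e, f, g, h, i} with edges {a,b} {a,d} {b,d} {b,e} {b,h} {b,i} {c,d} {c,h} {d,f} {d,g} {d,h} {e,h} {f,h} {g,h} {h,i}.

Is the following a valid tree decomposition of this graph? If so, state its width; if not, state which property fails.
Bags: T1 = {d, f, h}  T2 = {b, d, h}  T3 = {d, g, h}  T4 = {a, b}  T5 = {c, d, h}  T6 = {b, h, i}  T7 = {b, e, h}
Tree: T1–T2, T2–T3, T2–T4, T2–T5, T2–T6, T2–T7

A tree decomposition must satisfy three properties: every vertex lies in some bag; for every edge, both endpoints lie together in some bag; and for every vertex, the bags containing it form a connected subtree. Here edge (d,a) lies in no bag, so the decomposition is invalid.

No — edge (d,a) lies in no bag.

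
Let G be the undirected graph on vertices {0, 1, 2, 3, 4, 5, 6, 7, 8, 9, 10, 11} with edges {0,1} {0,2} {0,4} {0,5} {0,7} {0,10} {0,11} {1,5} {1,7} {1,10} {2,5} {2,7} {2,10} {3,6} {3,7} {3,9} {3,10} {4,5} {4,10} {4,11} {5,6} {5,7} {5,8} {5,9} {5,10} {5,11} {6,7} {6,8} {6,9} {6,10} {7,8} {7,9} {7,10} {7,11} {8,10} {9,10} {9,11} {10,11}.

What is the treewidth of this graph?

A width-4 tree decomposition is:
Bags: B1 = {0, 4, 5, 10, 11}  B2 = {0, 5, 7, 10, 11}  B3 = {0, 2, 5, 7, 10}  B4 = {0, 1, 5, 7, 10}  B5 = {5, 7, 9, 10, 11}  B6 = {5, 6, 7, 9, 10}  B7 = {5, 6, 7, 8, 10}  B8 = {3, 6, 7, 9, 10}
Tree: B1–B2, B2–B3, B3–B4, B2–B5, B5–B6, B6–B7, B6–B8
The largest bag has 5 vertices, giving width 4; this decomposition certifies tw(G) ≤ 4. For the lower bound, the 5 vertices {3, 6, 7, 9, 10} are pairwise adjacent, and any tree decomposition puts a clique entirely inside one bag — forcing width ≥ 4. Combining the bounds, tw(G) = 4.

4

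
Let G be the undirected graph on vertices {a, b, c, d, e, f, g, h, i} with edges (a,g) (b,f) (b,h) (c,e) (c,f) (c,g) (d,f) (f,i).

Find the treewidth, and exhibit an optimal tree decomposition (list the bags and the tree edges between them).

Treewidth 1.
One such decomposition:
Bags: B1 = {c, f}  B2 = {c, g}  B3 = {a, g}  B4 = {c, e}  B5 = {d, f}  B6 = {b, f}  B7 = {f, i}  B8 = {b, h}
Tree: B1–B2, B2–B3, B1–B4, B1–B5, B5–B6, B6–B7, B6–B8

Each bag holds 2 vertices, so the decomposition has width 1, which upper-bounds the treewidth. G has an edge, so its treewidth is at least 1. Combining the bounds, tw(G) = 1.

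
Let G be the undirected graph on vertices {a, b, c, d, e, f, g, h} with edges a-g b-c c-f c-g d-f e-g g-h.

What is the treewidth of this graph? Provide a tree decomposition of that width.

Treewidth 1.
One optimal decomposition is:
Bags: B1 = {c, g}  B2 = {a, g}  B3 = {e, g}  B4 = {c, f}  B5 = {d, f}  B6 = {g, h}  B7 = {b, c}
Tree: B1–B2, B1–B3, B1–B4, B4–B5, B3–B6, B1–B7

Every bag has size at most 2, so the width is 2 − 1 = 1 and tw(G) ≤ 1. G has an edge, so its treewidth is at least 1. The upper and lower bounds meet at 1, so that is the treewidth.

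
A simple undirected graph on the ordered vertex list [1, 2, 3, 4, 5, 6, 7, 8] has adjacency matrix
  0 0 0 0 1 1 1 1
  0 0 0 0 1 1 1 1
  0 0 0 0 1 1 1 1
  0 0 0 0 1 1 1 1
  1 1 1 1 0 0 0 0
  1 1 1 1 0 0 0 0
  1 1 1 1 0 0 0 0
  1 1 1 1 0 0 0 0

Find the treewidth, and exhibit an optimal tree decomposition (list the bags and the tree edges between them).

Treewidth 4.
Bags: B1 = {1, 2, 3, 4, 6}  B2 = {1, 2, 3, 4, 8}  B3 = {1, 2, 3, 4, 7}  B4 = {1, 2, 3, 4, 5}
Tree: B1–B2, B2–B3, B3–B4

Each bag holds 5 vertices, so the decomposition has width 4, which upper-bounds the treewidth. For the lower bound: the 5 vertex sets {2,6}, {1,8}, {4,7}, {3}, {5} are disjoint, each induces a connected subgraph, and every pair is joined by at least one edge of G. Contracting each set to a single vertex therefore yields K_{5} as a minor, and since treewidth is minor-monotone, tw(G) ≥ tw(K_{5}) = 4. Combining the bounds, tw(G) = 4.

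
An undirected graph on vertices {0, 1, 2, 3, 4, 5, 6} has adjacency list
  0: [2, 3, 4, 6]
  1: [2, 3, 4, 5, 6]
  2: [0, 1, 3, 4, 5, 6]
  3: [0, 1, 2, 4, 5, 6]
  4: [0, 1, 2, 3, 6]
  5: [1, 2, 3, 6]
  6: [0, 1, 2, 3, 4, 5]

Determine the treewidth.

4

A width-4 tree decomposition is:
Bags: B1 = {1, 2, 3, 4, 6}  B2 = {1, 2, 3, 5, 6}  B3 = {0, 2, 3, 4, 6}
Tree: B1–B2, B1–B3
Every bag has size at most 5, so the width is 5 − 1 = 4 and tw(G) ≤ 4. Conversely, {0, 2, 3, 4, 6} is a clique of size 5, and the vertices of any clique must share a bag in every tree decomposition; so some bag has ≥ 5 vertices and tw(G) ≥ 4. Therefore the treewidth is 4.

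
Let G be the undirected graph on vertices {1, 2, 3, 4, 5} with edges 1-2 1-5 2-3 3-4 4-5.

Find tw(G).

2

A width-2 tree decomposition is:
Bags: B1 = {1, 2, 5}  B2 = {2, 4, 5}  B3 = {2, 3, 4}
Tree: B1–B2, B2–B3
Each bag holds 3 vertices, so the decomposition has width 2, which upper-bounds the treewidth. The edges 2–1–5–4–3–2 form a cycle, so G is not a tree and its treewidth is at least 2. Therefore the treewidth is 2.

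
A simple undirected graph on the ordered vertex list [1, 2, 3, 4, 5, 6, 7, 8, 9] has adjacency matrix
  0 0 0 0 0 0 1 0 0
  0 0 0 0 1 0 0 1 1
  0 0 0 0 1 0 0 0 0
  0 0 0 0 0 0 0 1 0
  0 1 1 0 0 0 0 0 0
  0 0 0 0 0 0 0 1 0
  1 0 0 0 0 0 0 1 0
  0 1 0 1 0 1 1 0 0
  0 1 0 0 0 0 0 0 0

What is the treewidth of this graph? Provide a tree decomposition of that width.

Treewidth 1.
One such decomposition:
Bags: B1 = {6, 8}  B2 = {4, 8}  B3 = {2, 8}  B4 = {7, 8}  B5 = {2, 9}  B6 = {2, 5}  B7 = {1, 7}  B8 = {3, 5}
Tree: B1–B2, B1–B3, B2–B4, B3–B5, B3–B6, B4–B7, B6–B8

Every bag has size at most 2, so the width is 2 − 1 = 1 and tw(G) ≤ 1. G has an edge, so its treewidth is at least 1. Combining the bounds, tw(G) = 1.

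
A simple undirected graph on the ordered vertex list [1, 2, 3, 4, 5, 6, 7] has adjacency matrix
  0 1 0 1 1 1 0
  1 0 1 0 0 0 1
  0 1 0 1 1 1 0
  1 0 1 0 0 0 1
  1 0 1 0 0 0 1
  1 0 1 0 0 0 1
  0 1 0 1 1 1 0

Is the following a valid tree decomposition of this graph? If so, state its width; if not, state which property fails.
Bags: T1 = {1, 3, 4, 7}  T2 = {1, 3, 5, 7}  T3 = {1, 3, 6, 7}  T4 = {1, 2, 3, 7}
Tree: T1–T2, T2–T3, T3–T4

Checking the three conditions: (i) the bags cover all of {1, 2, 3, 4, 5, 6, 7}; (ii) for each edge, some bag contains both endpoints; (iii) the bags containing any fixed vertex form a subtree. All hold, so the decomposition is valid with width 4 − 1 = 3.

Yes; width 3.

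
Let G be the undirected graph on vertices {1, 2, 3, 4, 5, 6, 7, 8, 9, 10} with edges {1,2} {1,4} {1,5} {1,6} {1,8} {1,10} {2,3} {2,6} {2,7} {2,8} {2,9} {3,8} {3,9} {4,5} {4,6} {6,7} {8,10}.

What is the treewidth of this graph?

A width-2 tree decomposition is:
Bags: B1 = {1, 2, 8}  B2 = {2, 3, 8}  B3 = {1, 2, 6}  B4 = {1, 4, 6}  B5 = {1, 4, 5}  B6 = {2, 3, 9}  B7 = {2, 6, 7}  B8 = {1, 8, 10}
Tree: B1–B2, B1–B3, B3–B4, B4–B5, B2–B6, B3–B7, B1–B8
Every bag has size at most 3, so the width is 3 − 1 = 2 and tw(G) ≤ 2. On the other hand G contains the 3-clique {1, 2, 8}. A clique must lie in a single bag of any decomposition, so no decomposition can have width below 2. Combining the bounds, tw(G) = 2.

2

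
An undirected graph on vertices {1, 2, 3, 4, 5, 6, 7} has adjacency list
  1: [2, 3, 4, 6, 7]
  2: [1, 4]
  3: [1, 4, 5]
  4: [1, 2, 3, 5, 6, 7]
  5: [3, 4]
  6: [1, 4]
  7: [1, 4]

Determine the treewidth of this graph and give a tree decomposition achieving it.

The largest bag has 3 vertices, giving width 2; this decomposition certifies tw(G) ≤ 2. For the lower bound, the 3 vertices {1, 2, 4} are pairwise adjacent, and any tree decomposition puts a clique entirely inside one bag — forcing width ≥ 2. The upper and lower bounds meet at 2, so that is the treewidth.

Treewidth 2.
Bags: B1 = {1, 3, 4}  B2 = {1, 4, 7}  B3 = {1, 4, 6}  B4 = {1, 2, 4}  B5 = {3, 4, 5}
Tree: B1–B2, B2–B3, B1–B4, B1–B5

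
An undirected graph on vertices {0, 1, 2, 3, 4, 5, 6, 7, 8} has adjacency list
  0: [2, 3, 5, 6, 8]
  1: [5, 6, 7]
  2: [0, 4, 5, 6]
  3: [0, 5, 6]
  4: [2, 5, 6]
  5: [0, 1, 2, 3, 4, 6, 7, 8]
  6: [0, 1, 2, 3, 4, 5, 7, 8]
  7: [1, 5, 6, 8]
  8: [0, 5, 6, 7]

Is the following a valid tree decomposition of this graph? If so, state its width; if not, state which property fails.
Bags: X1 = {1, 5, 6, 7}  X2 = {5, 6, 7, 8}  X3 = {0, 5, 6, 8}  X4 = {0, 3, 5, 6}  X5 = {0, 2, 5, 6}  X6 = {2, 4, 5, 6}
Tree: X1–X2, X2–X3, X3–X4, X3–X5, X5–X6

Every vertex of G appears in some bag (union = {0, 1, 2, 3, 4, 5, 6, 7, 8}); every edge is covered by a bag; and for each vertex v the set of bags containing v is connected in the bag tree. The decomposition is therefore valid. The largest bag has 4 vertices, so the width is 3.

Yes; width 3.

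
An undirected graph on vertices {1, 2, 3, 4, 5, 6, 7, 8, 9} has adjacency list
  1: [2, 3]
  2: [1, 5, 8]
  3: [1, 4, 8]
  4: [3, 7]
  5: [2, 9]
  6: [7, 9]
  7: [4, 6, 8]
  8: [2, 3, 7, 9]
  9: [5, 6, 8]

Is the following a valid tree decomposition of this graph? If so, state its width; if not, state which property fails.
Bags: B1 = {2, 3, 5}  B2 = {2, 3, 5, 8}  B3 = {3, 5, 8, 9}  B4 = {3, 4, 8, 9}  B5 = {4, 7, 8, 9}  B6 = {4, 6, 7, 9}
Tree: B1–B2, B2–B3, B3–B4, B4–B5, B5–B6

A tree decomposition must satisfy three properties: every vertex lies in some bag; for every edge, both endpoints lie together in some bag; and for every vertex, the bags containing it form a connected subtree. Here vertex 1 appears in no bag, so the decomposition is invalid.

No — vertex 1 appears in no bag.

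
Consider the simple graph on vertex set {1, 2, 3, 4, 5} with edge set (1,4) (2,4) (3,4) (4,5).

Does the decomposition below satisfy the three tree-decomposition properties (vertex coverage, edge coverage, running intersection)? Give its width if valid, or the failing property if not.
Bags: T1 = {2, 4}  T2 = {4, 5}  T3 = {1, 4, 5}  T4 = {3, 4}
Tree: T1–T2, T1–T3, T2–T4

A tree decomposition must satisfy three properties: every vertex lies in some bag; for every edge, both endpoints lie together in some bag; and for every vertex, the bags containing it form a connected subtree. Here bags containing vertex 5 are not connected in the tree, so the decomposition is invalid.

No — bags containing vertex 5 are not connected in the tree.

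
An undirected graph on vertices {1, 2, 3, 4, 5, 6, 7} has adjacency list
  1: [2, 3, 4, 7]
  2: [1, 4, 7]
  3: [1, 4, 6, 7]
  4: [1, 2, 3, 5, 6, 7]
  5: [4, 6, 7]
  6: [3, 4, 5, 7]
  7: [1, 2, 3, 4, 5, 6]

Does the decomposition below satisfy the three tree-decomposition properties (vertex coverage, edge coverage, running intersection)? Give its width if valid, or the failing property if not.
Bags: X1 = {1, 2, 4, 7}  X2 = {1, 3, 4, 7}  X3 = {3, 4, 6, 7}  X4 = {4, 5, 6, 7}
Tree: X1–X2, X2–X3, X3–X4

Yes; width 3.

Checking the three conditions: (i) the bags cover all of {1, 2, 3, 4, 5, 6, 7}; (ii) for each edge, some bag contains both endpoints; (iii) the bags containing any fixed vertex form a subtree. All hold, so the decomposition is valid with width 4 − 1 = 3.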